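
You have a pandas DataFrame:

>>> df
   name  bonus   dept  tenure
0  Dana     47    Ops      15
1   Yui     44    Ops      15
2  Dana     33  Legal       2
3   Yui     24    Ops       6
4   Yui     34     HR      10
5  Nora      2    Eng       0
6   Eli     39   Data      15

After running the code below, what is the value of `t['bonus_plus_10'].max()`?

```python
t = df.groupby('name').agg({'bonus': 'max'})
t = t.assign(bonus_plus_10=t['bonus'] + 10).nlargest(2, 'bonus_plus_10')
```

group by name, max of bonus:
      bonus
name       
Dana     47
Eli      39
Nora      2
Yui      44
add column bonus_plus_10 = t['bonus'] + 10:
      bonus  bonus_plus_10
name                      
Dana     47             57
Eli      39             49
Nora      2             12
Yui      44             54
take 2 rows with largest bonus_plus_10:
      bonus  bonus_plus_10
name                      
Dana     47             57
Yui      44             54
Reading off the max of column 'bonus_plus_10', we get 57.

57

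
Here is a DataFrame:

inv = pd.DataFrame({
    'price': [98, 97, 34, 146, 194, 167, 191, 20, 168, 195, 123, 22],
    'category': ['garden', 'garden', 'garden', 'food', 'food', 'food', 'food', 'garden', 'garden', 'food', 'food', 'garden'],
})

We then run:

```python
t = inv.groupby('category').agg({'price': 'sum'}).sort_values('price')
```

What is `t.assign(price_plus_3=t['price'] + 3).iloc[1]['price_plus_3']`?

1019

group by category, sum of price:
          price
category       
food       1016
garden      439
sort by price:
          price
category       
garden      439
food       1016
add column price_plus_3 = t['price'] + 3:
          price  price_plus_3
category                     
garden      439           442
food       1016          1019
Finally, value at position 1, column 'price_plus_3' = 1019.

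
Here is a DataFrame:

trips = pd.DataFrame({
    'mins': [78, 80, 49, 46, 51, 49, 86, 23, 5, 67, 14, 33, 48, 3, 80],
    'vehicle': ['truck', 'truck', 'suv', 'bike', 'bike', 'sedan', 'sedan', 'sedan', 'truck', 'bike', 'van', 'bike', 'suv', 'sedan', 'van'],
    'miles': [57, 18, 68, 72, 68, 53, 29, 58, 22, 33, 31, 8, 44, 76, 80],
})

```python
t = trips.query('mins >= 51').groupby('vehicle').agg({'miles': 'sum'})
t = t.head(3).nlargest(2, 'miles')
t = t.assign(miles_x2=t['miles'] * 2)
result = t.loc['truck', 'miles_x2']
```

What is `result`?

150

filter rows where mins >= 51:
    mins vehicle  miles
0     78   truck     57
1     80   truck     18
4     51    bike     68
6     86   sedan     29
9     67    bike     33
14    80     van     80
group by vehicle, sum of miles:
         miles
vehicle       
bike       101
sedan       29
truck       75
van         80
take first 3 rows:
         miles
vehicle       
bike       101
sedan       29
truck       75
take 2 rows with largest miles:
         miles
vehicle       
bike       101
truck       75
add column miles_x2 = t['miles'] * 2:
         miles  miles_x2
vehicle                 
bike       101       202
truck       75       150
Taking the value at row 'truck', column 'miles_x2' gives 150.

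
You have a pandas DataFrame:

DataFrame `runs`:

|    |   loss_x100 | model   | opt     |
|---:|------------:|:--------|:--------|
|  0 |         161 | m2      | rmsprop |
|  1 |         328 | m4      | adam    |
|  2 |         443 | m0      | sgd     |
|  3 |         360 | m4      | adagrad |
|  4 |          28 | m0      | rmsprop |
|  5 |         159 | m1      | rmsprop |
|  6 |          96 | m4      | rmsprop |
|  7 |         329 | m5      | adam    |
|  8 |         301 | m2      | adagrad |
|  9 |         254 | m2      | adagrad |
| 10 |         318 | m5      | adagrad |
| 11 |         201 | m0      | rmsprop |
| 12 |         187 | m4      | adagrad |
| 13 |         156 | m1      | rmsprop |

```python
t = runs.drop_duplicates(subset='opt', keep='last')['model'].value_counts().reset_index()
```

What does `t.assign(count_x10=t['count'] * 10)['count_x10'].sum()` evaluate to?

40

drop duplicate opt (keep=last):
    loss_x100 model      opt
2         443    m0      sgd
7         329    m5     adam
12        187    m4  adagrad
13        156    m1  rmsprop
value_counts of model:
model
m0    1
m5    1
m4    1
m1    1
Name: count, dtype: int64
reset_index():
  model  count
0    m0      1
1    m5      1
2    m4      1
3    m1      1
add column count_x10 = t['count'] * 10:
  model  count  count_x10
0    m0      1         10
1    m5      1         10
2    m4      1         10
3    m1      1         10
sum of column 'count_x10' → 40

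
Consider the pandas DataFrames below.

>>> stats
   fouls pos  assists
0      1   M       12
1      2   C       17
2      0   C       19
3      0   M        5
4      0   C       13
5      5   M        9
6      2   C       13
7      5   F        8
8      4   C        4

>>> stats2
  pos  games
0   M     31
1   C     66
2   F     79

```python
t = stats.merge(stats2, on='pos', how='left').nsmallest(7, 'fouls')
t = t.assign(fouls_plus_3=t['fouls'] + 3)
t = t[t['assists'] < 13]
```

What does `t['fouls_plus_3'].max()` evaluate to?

merge on 'pos' (how='left') → 9 rows:
   fouls pos  assists  games
0      1   M       12     31
1      2   C       17     66
2      0   C       19     66
3      0   M        5     31
4      0   C       13     66
5      5   M        9     31
6      2   C       13     66
7      5   F        8     79
8      4   C        4     66
take 7 rows with smallest fouls:
   fouls pos  assists  games
2      0   C       19     66
3      0   M        5     31
4      0   C       13     66
0      1   M       12     31
1      2   C       17     66
6      2   C       13     66
8      4   C        4     66
add column fouls_plus_3 = t['fouls'] + 3:
   fouls pos  assists  games  fouls_plus_3
2      0   C       19     66             3
3      0   M        5     31             3
4      0   C       13     66             3
0      1   M       12     31             4
1      2   C       17     66             5
6      2   C       13     66             5
8      4   C        4     66             7
filter rows where assists < 13:
   fouls pos  assists  games  fouls_plus_3
3      0   M        5     31             3
0      1   M       12     31             4
8      4   C        4     66             7
max of column 'fouls_plus_3' → 7

7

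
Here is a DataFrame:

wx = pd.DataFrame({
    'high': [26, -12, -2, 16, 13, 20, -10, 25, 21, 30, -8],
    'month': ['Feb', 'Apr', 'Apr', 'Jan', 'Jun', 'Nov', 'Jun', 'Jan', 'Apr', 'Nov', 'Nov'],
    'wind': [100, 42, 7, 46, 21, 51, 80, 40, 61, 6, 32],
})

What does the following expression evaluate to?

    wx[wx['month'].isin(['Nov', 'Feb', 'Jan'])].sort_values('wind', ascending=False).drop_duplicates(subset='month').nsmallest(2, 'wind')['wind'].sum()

filter rows where month in ['Nov', 'Feb', 'Jan']:
    high month  wind
0     26   Feb   100
3     16   Jan    46
5     20   Nov    51
7     25   Jan    40
9     30   Nov     6
10    -8   Nov    32
sort by wind descending:
    high month  wind
0     26   Feb   100
5     20   Nov    51
3     16   Jan    46
7     25   Jan    40
10    -8   Nov    32
9     30   Nov     6
drop duplicate month (keep=first):
   high month  wind
0    26   Feb   100
5    20   Nov    51
3    16   Jan    46
take 2 rows with smallest wind:
   high month  wind
3    16   Jan    46
5    20   Nov    51
The sum of column 'wind' is 97.

97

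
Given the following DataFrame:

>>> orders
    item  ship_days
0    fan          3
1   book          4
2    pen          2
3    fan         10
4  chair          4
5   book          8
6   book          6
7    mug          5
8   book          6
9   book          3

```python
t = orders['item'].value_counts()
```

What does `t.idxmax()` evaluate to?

value_counts of item:
item
book     5
fan      2
pen      1
chair    1
mug      1
Name: count, dtype: int64
Then the label with the largest value: book

book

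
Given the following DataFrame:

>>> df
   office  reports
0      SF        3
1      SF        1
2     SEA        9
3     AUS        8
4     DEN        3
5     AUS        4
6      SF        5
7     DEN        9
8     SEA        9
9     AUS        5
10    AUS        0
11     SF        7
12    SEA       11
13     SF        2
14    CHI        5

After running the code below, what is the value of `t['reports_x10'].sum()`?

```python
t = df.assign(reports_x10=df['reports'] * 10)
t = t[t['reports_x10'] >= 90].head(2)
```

add column reports_x10 = df['reports'] * 10:
   office  reports  reports_x10
0      SF        3           30
1      SF        1           10
2     SEA        9           90
3     AUS        8           80
4     DEN        3           30
5     AUS        4           40
6      SF        5           50
7     DEN        9           90
8     SEA        9           90
9     AUS        5           50
10    AUS        0            0
11     SF        7           70
12    SEA       11          110
13     SF        2           20
14    CHI        5           50
filter rows where reports_x10 >= 90:
   office  reports  reports_x10
2     SEA        9           90
7     DEN        9           90
8     SEA        9           90
12    SEA       11          110
take first 2 rows:
  office  reports  reports_x10
2    SEA        9           90
7    DEN        9           90
Then the sum of column 'reports_x10': 180

180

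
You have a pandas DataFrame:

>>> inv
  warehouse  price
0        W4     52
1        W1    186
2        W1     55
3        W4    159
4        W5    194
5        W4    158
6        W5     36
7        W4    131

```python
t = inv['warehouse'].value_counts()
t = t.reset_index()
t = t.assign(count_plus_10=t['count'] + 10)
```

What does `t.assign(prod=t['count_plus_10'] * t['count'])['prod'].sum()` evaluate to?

value_counts of warehouse:
warehouse
W4    4
W1    2
W5    2
Name: count, dtype: int64
reset_index():
  warehouse  count
0        W4      4
1        W1      2
2        W5      2
add column count_plus_10 = t['count'] + 10:
  warehouse  count  count_plus_10
0        W4      4             14
1        W1      2             12
2        W5      2             12
add column prod = t['count_plus_10'] * t['count']:
  warehouse  count  count_plus_10  prod
0        W4      4             14    56
1        W1      2             12    24
2        W5      2             12    24
So sum() = 104.

104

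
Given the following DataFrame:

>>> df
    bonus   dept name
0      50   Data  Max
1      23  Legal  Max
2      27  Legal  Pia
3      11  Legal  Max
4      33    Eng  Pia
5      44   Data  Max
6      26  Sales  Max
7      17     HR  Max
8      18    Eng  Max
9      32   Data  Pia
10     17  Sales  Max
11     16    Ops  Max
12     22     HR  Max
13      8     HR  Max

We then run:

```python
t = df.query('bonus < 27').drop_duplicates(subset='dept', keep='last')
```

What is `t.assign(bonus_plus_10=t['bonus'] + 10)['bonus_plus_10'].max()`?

filter rows where bonus < 27:
    bonus   dept name
1      23  Legal  Max
3      11  Legal  Max
6      26  Sales  Max
7      17     HR  Max
8      18    Eng  Max
10     17  Sales  Max
11     16    Ops  Max
12     22     HR  Max
13      8     HR  Max
drop duplicate dept (keep=last):
    bonus   dept name
3      11  Legal  Max
8      18    Eng  Max
10     17  Sales  Max
11     16    Ops  Max
13      8     HR  Max
add column bonus_plus_10 = t['bonus'] + 10:
    bonus   dept name  bonus_plus_10
3      11  Legal  Max             21
8      18    Eng  Max             28
10     17  Sales  Max             27
11     16    Ops  Max             26
13      8     HR  Max             18
Hence 28.

28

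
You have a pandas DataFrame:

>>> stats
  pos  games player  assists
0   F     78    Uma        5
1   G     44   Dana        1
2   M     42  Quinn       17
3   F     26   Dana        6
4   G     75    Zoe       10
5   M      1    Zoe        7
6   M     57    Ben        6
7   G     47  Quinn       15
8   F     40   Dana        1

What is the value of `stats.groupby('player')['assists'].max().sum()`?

44

group by player, max of assists:
player
Ben       6
Dana      6
Quinn    17
Uma       5
Zoe      10
Name: assists, dtype: int64
The sum of the resulting series is 44.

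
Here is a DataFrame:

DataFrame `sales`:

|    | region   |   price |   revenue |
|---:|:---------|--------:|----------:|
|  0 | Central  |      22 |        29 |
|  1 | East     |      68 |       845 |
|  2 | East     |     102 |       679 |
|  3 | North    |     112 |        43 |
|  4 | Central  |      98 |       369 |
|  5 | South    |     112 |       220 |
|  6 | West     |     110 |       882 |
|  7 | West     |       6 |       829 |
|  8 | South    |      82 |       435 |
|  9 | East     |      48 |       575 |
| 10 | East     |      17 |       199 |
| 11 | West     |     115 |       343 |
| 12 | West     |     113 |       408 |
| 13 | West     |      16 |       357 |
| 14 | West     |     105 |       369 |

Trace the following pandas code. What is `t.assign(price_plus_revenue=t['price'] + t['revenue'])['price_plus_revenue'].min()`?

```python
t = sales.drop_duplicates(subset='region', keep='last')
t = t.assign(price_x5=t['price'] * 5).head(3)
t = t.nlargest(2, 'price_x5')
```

155

drop duplicate region (keep=last):
     region  price  revenue
3     North    112       43
4   Central     98      369
8     South     82      435
10     East     17      199
14     West    105      369
add column price_x5 = t['price'] * 5:
     region  price  revenue  price_x5
3     North    112       43       560
4   Central     98      369       490
8     South     82      435       410
10     East     17      199        85
14     West    105      369       525
take first 3 rows:
    region  price  revenue  price_x5
3    North    112       43       560
4  Central     98      369       490
8    South     82      435       410
take 2 rows with largest price_x5:
    region  price  revenue  price_x5
3    North    112       43       560
4  Central     98      369       490
add column price_plus_revenue = t['price'] + t['revenue']:
    region  price  revenue  price_x5  price_plus_revenue
3    North    112       43       560                 155
4  Central     98      369       490                 467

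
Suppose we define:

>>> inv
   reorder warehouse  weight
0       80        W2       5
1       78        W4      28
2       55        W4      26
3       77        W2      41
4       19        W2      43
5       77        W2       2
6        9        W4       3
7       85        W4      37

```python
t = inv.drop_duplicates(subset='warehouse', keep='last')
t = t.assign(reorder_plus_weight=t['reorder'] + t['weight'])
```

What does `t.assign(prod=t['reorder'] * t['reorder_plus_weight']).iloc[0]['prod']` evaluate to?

6083

drop duplicate warehouse (keep=last):
   reorder warehouse  weight
5       77        W2       2
7       85        W4      37
add column reorder_plus_weight = t['reorder'] + t['weight']:
   reorder warehouse  weight  reorder_plus_weight
5       77        W2       2                   79
7       85        W4      37                  122
add column prod = t['reorder'] * t['reorder_plus_weight']:
   reorder warehouse  weight  reorder_plus_weight   prod
5       77        W2       2                   79   6083
7       85        W4      37                  122  10370
Finally, value at position 0, column 'prod' = 6083.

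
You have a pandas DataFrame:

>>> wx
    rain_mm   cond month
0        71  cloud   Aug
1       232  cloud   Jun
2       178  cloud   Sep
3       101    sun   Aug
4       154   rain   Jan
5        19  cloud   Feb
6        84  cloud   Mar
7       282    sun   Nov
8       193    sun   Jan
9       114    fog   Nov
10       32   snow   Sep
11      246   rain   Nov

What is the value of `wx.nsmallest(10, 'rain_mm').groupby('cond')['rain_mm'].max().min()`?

32

take 10 rows with smallest rain_mm:
    rain_mm   cond month
5        19  cloud   Feb
10       32   snow   Sep
0        71  cloud   Aug
6        84  cloud   Mar
3       101    sun   Aug
9       114    fog   Nov
4       154   rain   Jan
2       178  cloud   Sep
8       193    sun   Jan
1       232  cloud   Jun
group by cond, max of rain_mm:
cond
cloud    232
fog      114
rain     154
snow      32
sun      193
Name: rain_mm, dtype: int64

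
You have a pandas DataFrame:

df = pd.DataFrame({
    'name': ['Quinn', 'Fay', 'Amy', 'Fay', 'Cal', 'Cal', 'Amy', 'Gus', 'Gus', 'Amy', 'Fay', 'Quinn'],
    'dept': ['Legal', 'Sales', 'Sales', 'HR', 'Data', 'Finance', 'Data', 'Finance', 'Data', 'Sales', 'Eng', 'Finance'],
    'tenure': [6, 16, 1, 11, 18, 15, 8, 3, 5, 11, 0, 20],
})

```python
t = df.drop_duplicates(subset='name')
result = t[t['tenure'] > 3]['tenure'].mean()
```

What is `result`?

drop duplicate name (keep=first):
    name     dept  tenure
0  Quinn    Legal       6
1    Fay    Sales      16
2    Amy    Sales       1
4    Cal     Data      18
7    Gus  Finance       3
filter rows where tenure > 3:
    name   dept  tenure
0  Quinn  Legal       6
1    Fay  Sales      16
4    Cal   Data      18
mean of column 'tenure' → 13.3333333333

13.3333333333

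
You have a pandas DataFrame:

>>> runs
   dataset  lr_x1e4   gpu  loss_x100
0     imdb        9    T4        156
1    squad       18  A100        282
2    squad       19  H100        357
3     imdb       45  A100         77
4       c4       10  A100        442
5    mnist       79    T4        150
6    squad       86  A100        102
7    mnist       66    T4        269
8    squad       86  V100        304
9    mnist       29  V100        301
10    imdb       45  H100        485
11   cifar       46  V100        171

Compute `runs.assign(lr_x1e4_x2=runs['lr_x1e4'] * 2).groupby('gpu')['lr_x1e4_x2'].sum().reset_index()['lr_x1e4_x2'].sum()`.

add column lr_x1e4_x2 = runs['lr_x1e4'] * 2:
   dataset  lr_x1e4   gpu  loss_x100  lr_x1e4_x2
0     imdb        9    T4        156          18
1    squad       18  A100        282          36
2    squad       19  H100        357          38
3     imdb       45  A100         77          90
4       c4       10  A100        442          20
5    mnist       79    T4        150         158
6    squad       86  A100        102         172
7    mnist       66    T4        269         132
8    squad       86  V100        304         172
9    mnist       29  V100        301          58
10    imdb       45  H100        485          90
11   cifar       46  V100        171          92
group by gpu, sum of lr_x1e4_x2:
gpu
A100    318
H100    128
T4      308
V100    322
Name: lr_x1e4_x2, dtype: int64
reset_index():
    gpu  lr_x1e4_x2
0  A100         318
1  H100         128
2    T4         308
3  V100         322

1076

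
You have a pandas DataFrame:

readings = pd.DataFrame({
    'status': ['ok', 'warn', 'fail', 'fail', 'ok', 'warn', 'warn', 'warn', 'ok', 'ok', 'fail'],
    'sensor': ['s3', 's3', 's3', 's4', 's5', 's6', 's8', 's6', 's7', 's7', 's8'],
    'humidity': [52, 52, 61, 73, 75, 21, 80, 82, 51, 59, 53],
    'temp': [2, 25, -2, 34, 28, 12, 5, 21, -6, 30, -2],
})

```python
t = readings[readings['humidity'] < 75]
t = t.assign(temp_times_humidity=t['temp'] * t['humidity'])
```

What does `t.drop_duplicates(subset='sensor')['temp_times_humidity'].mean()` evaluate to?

filter rows where humidity < 75:
   status sensor  humidity  temp
0      ok     s3        52     2
1    warn     s3        52    25
2    fail     s3        61    -2
3    fail     s4        73    34
5    warn     s6        21    12
8      ok     s7        51    -6
9      ok     s7        59    30
10   fail     s8        53    -2
add column temp_times_humidity = t['temp'] * t['humidity']:
   status sensor  humidity  temp  temp_times_humidity
0      ok     s3        52     2                  104
1    warn     s3        52    25                 1300
2    fail     s3        61    -2                 -122
3    fail     s4        73    34                 2482
5    warn     s6        21    12                  252
8      ok     s7        51    -6                 -306
9      ok     s7        59    30                 1770
10   fail     s8        53    -2                 -106
drop duplicate sensor (keep=first):
   status sensor  humidity  temp  temp_times_humidity
0      ok     s3        52     2                  104
3    fail     s4        73    34                 2482
5    warn     s6        21    12                  252
8      ok     s7        51    -6                 -306
10   fail     s8        53    -2                 -106
mean of column 'temp_times_humidity' → 485.2

485.2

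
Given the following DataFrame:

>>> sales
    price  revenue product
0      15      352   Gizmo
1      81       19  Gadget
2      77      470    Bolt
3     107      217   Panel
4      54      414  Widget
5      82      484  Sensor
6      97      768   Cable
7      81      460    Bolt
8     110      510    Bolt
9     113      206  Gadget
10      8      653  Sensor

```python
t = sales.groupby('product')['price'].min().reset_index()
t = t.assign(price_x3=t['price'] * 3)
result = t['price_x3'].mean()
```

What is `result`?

group by product, min of price:
product
Bolt       77
Cable      97
Gadget     81
Gizmo      15
Panel     107
Sensor      8
Widget     54
Name: price, dtype: int64
reset_index():
  product  price
0    Bolt     77
1   Cable     97
2  Gadget     81
3   Gizmo     15
4   Panel    107
5  Sensor      8
6  Widget     54
add column price_x3 = t['price'] * 3:
  product  price  price_x3
0    Bolt     77       231
1   Cable     97       291
2  Gadget     81       243
3   Gizmo     15        45
4   Panel    107       321
5  Sensor      8        24
6  Widget     54       162

188.142857143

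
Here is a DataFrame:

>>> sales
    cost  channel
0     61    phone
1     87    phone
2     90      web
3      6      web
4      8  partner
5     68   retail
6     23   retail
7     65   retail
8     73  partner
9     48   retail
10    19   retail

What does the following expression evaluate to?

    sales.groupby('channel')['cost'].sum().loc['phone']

group by channel, sum of cost:
channel
partner     81
phone      148
retail     223
web         96
Name: cost, dtype: int64
Then the value at index 'phone': 148

148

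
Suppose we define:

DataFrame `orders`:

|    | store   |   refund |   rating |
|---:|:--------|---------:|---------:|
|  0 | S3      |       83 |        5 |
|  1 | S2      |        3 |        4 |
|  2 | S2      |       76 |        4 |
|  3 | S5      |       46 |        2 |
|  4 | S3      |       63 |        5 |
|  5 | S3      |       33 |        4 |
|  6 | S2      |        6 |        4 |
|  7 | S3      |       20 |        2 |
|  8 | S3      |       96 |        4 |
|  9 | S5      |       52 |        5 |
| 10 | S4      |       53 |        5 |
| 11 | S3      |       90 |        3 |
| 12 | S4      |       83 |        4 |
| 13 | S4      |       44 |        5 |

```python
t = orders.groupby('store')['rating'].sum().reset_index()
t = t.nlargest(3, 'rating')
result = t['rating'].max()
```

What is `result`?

23

group by store, sum of rating:
store
S2    12
S3    23
S4    14
S5     7
Name: rating, dtype: int64
reset_index():
  store  rating
0    S2      12
1    S3      23
2    S4      14
3    S5       7
take 3 rows with largest rating:
  store  rating
1    S3      23
2    S4      14
0    S2      12
The max of column 'rating' is 23.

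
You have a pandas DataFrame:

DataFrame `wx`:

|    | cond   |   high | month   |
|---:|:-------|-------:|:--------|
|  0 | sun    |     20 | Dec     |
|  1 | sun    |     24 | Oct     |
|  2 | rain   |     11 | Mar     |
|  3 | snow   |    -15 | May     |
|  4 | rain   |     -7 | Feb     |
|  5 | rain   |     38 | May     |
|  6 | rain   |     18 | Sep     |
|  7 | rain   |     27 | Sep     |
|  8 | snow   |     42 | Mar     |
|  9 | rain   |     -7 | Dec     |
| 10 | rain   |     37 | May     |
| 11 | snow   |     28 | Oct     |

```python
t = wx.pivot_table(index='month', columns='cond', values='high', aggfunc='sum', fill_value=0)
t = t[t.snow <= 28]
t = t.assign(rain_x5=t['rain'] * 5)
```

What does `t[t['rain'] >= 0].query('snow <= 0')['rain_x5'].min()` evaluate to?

pivot: rows=month, cols=cond, sum(high):
cond   rain  snow  sun
month                 
Dec      -7     0   20
Feb      -7     0    0
Mar      11    42    0
May      75   -15    0
Oct       0    28   24
Sep      45     0    0
filter rows where snow <= 28:
cond   rain  snow  sun
month                 
Dec      -7     0   20
Feb      -7     0    0
May      75   -15    0
Oct       0    28   24
Sep      45     0    0
add column rain_x5 = t['rain'] * 5:
cond   rain  snow  sun  rain_x5
month                          
Dec      -7     0   20      -35
Feb      -7     0    0      -35
May      75   -15    0      375
Oct       0    28   24        0
Sep      45     0    0      225
filter rows where rain >= 0:
cond   rain  snow  sun  rain_x5
month                          
May      75   -15    0      375
Oct       0    28   24        0
Sep      45     0    0      225
filter rows where snow <= 0:
cond   rain  snow  sun  rain_x5
month                          
May      75   -15    0      375
Sep      45     0    0      225
Then the min of column 'rain_x5': 225

225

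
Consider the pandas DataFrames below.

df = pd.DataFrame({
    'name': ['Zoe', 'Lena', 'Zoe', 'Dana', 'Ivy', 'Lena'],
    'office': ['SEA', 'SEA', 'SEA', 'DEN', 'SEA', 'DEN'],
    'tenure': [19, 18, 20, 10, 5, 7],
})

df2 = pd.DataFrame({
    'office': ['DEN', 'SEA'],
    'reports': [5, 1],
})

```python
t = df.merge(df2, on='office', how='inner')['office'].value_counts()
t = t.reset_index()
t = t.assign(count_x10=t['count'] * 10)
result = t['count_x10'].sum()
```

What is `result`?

60

merge on 'office' (how='inner') → 6 rows:
   name office  tenure  reports
0   Zoe    SEA      19        1
1  Lena    SEA      18        1
2   Zoe    SEA      20        1
3  Dana    DEN      10        5
4   Ivy    SEA       5        1
5  Lena    DEN       7        5
value_counts of office:
office
SEA    4
DEN    2
Name: count, dtype: int64
reset_index():
  office  count
0    SEA      4
1    DEN      2
add column count_x10 = t['count'] * 10:
  office  count  count_x10
0    SEA      4         40
1    DEN      2         20
Taking the sum of column 'count_x10' gives 60.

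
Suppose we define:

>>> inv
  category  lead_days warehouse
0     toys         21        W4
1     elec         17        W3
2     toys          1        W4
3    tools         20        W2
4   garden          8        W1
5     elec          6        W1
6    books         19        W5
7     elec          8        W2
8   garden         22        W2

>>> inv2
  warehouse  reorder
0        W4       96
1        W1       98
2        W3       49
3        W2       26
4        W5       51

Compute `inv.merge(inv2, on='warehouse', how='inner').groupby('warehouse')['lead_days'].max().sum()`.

merge on 'warehouse' (how='inner') → 9 rows:
  category  lead_days warehouse  reorder
0     toys         21        W4       96
1     elec         17        W3       49
2     toys          1        W4       96
3    tools         20        W2       26
4   garden          8        W1       98
5     elec          6        W1       98
6    books         19        W5       51
7     elec          8        W2       26
8   garden         22        W2       26
group by warehouse, max of lead_days:
warehouse
W1     8
W2    22
W3    17
W4    21
W5    19
Name: lead_days, dtype: int64

87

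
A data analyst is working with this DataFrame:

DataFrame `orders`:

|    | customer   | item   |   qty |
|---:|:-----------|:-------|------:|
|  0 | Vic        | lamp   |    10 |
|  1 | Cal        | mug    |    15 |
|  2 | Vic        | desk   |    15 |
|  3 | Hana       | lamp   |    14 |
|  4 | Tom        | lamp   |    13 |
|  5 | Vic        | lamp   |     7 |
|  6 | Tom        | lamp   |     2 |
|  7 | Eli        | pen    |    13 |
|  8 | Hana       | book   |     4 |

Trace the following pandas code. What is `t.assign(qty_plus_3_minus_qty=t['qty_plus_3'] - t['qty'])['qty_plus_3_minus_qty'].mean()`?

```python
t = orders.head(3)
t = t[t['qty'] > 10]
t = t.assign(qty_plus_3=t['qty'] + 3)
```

3.0

take first 3 rows:
  customer  item  qty
0      Vic  lamp   10
1      Cal   mug   15
2      Vic  desk   15
filter rows where qty > 10:
  customer  item  qty
1      Cal   mug   15
2      Vic  desk   15
add column qty_plus_3 = t['qty'] + 3:
  customer  item  qty  qty_plus_3
1      Cal   mug   15          18
2      Vic  desk   15          18
add column qty_plus_3_minus_qty = t['qty_plus_3'] - t['qty']:
  customer  item  qty  qty_plus_3  qty_plus_3_minus_qty
1      Cal   mug   15          18                     3
2      Vic  desk   15          18                     3
Finally, mean of column 'qty_plus_3_minus_qty' = 3.0.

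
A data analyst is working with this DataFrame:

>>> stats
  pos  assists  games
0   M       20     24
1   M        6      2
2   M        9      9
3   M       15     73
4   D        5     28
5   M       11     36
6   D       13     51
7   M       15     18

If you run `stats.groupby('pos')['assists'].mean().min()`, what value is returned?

group by pos, mean of assists:
pos
D     9.000000
M    12.666667
Name: assists, dtype: float64
min of the resulting series → 9.0

9.0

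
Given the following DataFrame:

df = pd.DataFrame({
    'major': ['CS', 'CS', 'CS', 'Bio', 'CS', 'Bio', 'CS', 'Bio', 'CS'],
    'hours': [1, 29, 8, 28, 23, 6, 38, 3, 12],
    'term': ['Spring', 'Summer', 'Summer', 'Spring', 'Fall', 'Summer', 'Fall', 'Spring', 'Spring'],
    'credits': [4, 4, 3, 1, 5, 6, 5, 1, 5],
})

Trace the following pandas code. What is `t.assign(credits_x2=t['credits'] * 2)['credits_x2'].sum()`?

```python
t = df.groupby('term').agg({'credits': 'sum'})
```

group by term, sum of credits:
        credits
term           
Fall         10
Spring       11
Summer       13
add column credits_x2 = t['credits'] * 2:
        credits  credits_x2
term                       
Fall         10          20
Spring       11          22
Summer       13          26
Finally, sum of column 'credits_x2' = 68.

68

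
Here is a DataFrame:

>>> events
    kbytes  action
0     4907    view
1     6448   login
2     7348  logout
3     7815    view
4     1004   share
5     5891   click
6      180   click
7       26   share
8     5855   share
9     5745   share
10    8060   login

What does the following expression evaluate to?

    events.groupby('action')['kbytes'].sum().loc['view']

group by action, sum of kbytes:
action
click      6071
login     14508
logout     7348
share     12630
view      12722
Name: kbytes, dtype: int64
Then the value at index 'view': 12722

12722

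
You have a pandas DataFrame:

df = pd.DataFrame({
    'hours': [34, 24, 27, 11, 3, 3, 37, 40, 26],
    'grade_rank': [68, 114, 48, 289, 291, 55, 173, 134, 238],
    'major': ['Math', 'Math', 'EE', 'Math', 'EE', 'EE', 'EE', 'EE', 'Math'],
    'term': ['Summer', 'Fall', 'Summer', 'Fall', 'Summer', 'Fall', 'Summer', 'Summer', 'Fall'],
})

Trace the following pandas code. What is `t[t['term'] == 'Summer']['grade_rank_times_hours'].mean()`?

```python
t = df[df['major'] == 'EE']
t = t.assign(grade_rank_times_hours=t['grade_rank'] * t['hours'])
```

3482.5

filter rows where major == 'EE':
   hours  grade_rank major    term
2     27          48    EE  Summer
4      3         291    EE  Summer
5      3          55    EE    Fall
6     37         173    EE  Summer
7     40         134    EE  Summer
add column grade_rank_times_hours = t['grade_rank'] * t['hours']:
   hours  grade_rank major    term  grade_rank_times_hours
2     27          48    EE  Summer                    1296
4      3         291    EE  Summer                     873
5      3          55    EE    Fall                     165
6     37         173    EE  Summer                    6401
7     40         134    EE  Summer                    5360
filter rows where term == 'Summer':
   hours  grade_rank major    term  grade_rank_times_hours
2     27          48    EE  Summer                    1296
4      3         291    EE  Summer                     873
6     37         173    EE  Summer                    6401
7     40         134    EE  Summer                    5360
Then the mean of column 'grade_rank_times_hours': 3482.5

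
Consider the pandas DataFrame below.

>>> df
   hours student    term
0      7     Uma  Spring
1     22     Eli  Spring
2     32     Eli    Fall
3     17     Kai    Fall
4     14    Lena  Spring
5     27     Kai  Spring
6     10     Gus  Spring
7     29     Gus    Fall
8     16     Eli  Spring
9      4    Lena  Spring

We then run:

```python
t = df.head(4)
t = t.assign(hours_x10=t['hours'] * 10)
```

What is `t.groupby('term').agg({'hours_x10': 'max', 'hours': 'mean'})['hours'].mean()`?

19.5

take first 4 rows:
   hours student    term
0      7     Uma  Spring
1     22     Eli  Spring
2     32     Eli    Fall
3     17     Kai    Fall
add column hours_x10 = t['hours'] * 10:
   hours student    term  hours_x10
0      7     Uma  Spring         70
1     22     Eli  Spring        220
2     32     Eli    Fall        320
3     17     Kai    Fall        170
group by term: max(hours_x10), mean(hours):
        hours_x10  hours
term                    
Fall          320   24.5
Spring        220   14.5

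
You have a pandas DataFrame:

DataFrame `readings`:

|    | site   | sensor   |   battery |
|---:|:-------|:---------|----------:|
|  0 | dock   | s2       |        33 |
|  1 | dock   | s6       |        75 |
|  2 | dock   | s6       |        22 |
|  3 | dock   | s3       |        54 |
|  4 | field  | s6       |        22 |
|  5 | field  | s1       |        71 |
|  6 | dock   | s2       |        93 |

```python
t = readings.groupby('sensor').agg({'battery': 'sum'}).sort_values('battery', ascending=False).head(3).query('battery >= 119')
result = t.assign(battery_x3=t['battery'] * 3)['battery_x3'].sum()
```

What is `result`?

group by sensor, sum of battery:
        battery
sensor         
s1           71
s2          126
s3           54
s6          119
sort by battery descending:
        battery
sensor         
s2          126
s6          119
s1           71
s3           54
take first 3 rows:
        battery
sensor         
s2          126
s6          119
s1           71
filter rows where battery >= 119:
        battery
sensor         
s2          126
s6          119
add column battery_x3 = t['battery'] * 3:
        battery  battery_x3
sensor                     
s2          126         378
s6          119         357

735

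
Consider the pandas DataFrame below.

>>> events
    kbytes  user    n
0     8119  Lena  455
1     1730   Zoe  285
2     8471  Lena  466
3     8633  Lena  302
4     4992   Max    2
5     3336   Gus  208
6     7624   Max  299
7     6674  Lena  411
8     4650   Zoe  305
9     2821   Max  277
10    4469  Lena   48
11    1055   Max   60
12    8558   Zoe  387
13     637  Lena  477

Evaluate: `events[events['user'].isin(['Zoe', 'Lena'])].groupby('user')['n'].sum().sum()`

filter rows where user in ['Zoe', 'Lena']:
    kbytes  user    n
0     8119  Lena  455
1     1730   Zoe  285
2     8471  Lena  466
3     8633  Lena  302
7     6674  Lena  411
8     4650   Zoe  305
10    4469  Lena   48
12    8558   Zoe  387
13     637  Lena  477
group by user, sum of n:
user
Lena    2159
Zoe      977
Name: n, dtype: int64
Finally, sum of the resulting series = 3136.

3136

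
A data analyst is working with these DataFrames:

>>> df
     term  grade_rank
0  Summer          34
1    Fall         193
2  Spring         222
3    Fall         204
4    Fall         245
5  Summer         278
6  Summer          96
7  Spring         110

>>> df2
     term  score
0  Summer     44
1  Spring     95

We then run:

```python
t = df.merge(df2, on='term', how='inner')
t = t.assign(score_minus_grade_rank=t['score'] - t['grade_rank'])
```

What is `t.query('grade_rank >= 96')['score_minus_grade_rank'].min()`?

merge on 'term' (how='inner') → 5 rows:
     term  grade_rank  score
0  Summer          34     44
1  Spring         222     95
2  Summer         278     44
3  Summer          96     44
4  Spring         110     95
add column score_minus_grade_rank = t['score'] - t['grade_rank']:
     term  grade_rank  score  score_minus_grade_rank
0  Summer          34     44                      10
1  Spring         222     95                    -127
2  Summer         278     44                    -234
3  Summer          96     44                     -52
4  Spring         110     95                     -15
filter rows where grade_rank >= 96:
     term  grade_rank  score  score_minus_grade_rank
1  Spring         222     95                    -127
2  Summer         278     44                    -234
3  Summer          96     44                     -52
4  Spring         110     95                     -15
Then the min of column 'score_minus_grade_rank': -234

-234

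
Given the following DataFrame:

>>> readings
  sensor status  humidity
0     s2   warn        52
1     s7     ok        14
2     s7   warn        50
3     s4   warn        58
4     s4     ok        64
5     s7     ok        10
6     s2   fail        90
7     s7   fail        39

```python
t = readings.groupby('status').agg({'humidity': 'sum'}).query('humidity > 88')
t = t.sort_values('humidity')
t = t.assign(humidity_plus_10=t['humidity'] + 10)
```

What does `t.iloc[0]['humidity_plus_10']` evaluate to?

group by status, sum of humidity:
        humidity
status          
fail         129
ok            88
warn         160
filter rows where humidity > 88:
        humidity
status          
fail         129
warn         160
sort by humidity:
        humidity
status          
fail         129
warn         160
add column humidity_plus_10 = t['humidity'] + 10:
        humidity  humidity_plus_10
status                            
fail         129               139
warn         160               170
Taking the value at position 0, column 'humidity_plus_10' gives 139.

139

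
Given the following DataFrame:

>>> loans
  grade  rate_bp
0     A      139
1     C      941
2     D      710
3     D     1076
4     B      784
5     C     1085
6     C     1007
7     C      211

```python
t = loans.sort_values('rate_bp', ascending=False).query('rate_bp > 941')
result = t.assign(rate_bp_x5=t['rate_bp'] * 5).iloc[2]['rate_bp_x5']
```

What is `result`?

sort by rate_bp descending:
  grade  rate_bp
5     C     1085
3     D     1076
6     C     1007
1     C      941
4     B      784
2     D      710
7     C      211
0     A      139
filter rows where rate_bp > 941:
  grade  rate_bp
5     C     1085
3     D     1076
6     C     1007
add column rate_bp_x5 = t['rate_bp'] * 5:
  grade  rate_bp  rate_bp_x5
5     C     1085        5425
3     D     1076        5380
6     C     1007        5035
Hence 5035.

5035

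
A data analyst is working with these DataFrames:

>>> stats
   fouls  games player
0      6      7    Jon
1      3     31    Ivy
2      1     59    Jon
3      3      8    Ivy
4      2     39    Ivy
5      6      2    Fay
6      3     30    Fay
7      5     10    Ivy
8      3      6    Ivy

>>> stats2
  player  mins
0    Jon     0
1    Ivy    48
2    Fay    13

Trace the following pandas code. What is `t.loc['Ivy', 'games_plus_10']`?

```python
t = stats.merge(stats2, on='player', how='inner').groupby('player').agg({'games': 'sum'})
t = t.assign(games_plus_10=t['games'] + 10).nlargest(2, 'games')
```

104

merge on 'player' (how='inner') → 9 rows:
   fouls  games player  mins
0      6      7    Jon     0
1      3     31    Ivy    48
2      1     59    Jon     0
3      3      8    Ivy    48
4      2     39    Ivy    48
5      6      2    Fay    13
6      3     30    Fay    13
7      5     10    Ivy    48
8      3      6    Ivy    48
group by player, sum of games:
        games
player       
Fay        32
Ivy        94
Jon        66
add column games_plus_10 = t['games'] + 10:
        games  games_plus_10
player                      
Fay        32             42
Ivy        94            104
Jon        66             76
take 2 rows with largest games:
        games  games_plus_10
player                      
Ivy        94            104
Jon        66             76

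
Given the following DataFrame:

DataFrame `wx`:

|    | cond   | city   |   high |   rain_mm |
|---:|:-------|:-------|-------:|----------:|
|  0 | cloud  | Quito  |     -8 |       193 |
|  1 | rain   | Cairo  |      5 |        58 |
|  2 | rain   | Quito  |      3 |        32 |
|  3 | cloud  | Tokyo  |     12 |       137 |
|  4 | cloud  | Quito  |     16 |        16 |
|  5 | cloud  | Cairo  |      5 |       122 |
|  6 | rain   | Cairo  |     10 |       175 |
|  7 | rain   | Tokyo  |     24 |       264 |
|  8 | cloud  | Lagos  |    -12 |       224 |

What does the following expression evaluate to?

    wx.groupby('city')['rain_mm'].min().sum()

435

group by city, min of rain_mm:
city
Cairo     58
Lagos    224
Quito     16
Tokyo    137
Name: rain_mm, dtype: int64
So sum() = 435.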